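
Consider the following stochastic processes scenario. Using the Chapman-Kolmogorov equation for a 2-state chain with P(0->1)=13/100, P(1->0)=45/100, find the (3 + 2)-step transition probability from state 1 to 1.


P^5 = P^3 * P^2
Computing via matrix multiplication of the transition matrix.
Entry (1,1) of P^5 = 0.2343

0.2343


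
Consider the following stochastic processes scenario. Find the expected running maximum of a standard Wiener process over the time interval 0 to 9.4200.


E(max B(s)) = sqrt(2t/pi)
= sqrt(2*9.4200/pi)
= sqrt(5.9970)
= 2.4489

2.4489


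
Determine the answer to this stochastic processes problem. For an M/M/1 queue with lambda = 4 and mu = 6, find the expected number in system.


rho = 4/6 = 0.6667
L = rho/(1-rho)
= 0.6667/0.3333
= 2.0000

2.0000


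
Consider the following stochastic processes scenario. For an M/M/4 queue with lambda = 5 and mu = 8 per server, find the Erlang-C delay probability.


a = lambda/mu = 0.6250
rho = a/c = 0.1562
Erlang-C formula applied:
C(c,a) = 0.0040

0.0040


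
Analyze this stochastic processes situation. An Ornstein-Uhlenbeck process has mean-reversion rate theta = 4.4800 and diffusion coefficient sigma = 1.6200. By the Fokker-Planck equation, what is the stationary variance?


Stationary variance = sigma^2 / (2*theta)
= 1.6200^2 / (2*4.4800)
= 2.6244 / 8.9600
= 0.2929

0.2929


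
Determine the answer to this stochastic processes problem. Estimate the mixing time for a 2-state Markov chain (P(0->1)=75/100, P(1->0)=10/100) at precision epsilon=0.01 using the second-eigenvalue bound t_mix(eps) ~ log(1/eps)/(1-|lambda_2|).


lambda_2 = |1 - p01 - p10| = |1 - 0.7500 - 0.1000| = 0.1500
t_mix ~ log(1/eps)/(1 - |lambda_2|)
= log(100)/(1 - 0.1500) = 4.6052/0.8500
= 5.4178

5.4178


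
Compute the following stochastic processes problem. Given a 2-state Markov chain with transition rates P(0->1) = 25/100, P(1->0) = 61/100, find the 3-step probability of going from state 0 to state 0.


Computing P^3 by matrix multiplication.
P = [[0.7500, 0.2500], [0.6100, 0.3900]]
After raising P to the power 3:
P^3(0,0) = 0.7101

0.7101


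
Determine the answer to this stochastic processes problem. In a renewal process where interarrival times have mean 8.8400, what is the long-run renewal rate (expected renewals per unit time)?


Long-run renewal rate = 1/E(X)
= 1/8.8400
= 0.1131

0.1131


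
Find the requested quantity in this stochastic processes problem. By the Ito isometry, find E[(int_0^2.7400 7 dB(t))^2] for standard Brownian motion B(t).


By Ito isometry: E[(int f dB)^2] = int f^2 dt
= 7^2 * 2.7400
= 49 * 2.7400 = 134.2600

134.2600


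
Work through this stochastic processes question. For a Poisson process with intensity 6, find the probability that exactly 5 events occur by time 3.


P(N(t)=k) = (lambda*t)^k * exp(-lambda*t) / k!
lambda*t = 18
= 18^5 * exp(-18) / 5!
= 1889568 * 1.5230e-08 / 120
= 2.3982e-04

2.3982e-04


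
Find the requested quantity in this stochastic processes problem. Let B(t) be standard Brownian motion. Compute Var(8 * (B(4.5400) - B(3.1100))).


Var(alpha*(B(t)-B(s))) = alpha^2 * (t-s)
= 8^2 * (4.5400 - 3.1100)
= 64 * 1.4300
= 91.5200

91.5200


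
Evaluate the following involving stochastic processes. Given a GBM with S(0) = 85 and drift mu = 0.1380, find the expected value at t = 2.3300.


E[S(t)] = S(0) * exp(mu * t)
= 85 * exp(0.1380 * 2.3300)
= 85 * 1.3793
= 117.2363

117.2363


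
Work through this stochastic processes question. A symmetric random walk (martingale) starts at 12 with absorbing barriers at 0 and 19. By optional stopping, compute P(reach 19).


By optional stopping theorem: E(M at tau) = M(0) = 12
P(hit 19)*19 + P(hit 0)*0 = 12
P(hit 19) = (12 - 0)/(19 - 0) = 12/19 = 0.6316

0.6316


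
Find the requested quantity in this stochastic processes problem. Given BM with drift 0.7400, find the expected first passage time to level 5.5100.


Expected first passage time = a/mu
= 5.5100/0.7400
= 7.4459

7.4459


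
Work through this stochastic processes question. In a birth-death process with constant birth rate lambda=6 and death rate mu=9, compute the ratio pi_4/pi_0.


For birth-death process, pi_n/pi_0 = (lambda/mu)^n
= (6/9)^4
= 0.1975

0.1975


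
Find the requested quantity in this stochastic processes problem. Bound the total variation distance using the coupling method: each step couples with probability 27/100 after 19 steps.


TV distance bound <= (1-delta)^n
= (1 - 0.2700)^19
= 0.7300^19
= 0.0025

0.0025


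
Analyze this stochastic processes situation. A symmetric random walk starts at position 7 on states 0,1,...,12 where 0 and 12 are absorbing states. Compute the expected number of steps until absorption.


For symmetric RW on 0,...,N with absorbing barriers, E(i) = i*(N-i)
E(7) = 7 * 5 = 35

35


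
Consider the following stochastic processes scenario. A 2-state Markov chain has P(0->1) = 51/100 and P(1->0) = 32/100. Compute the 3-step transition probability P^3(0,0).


Computing P^3 by matrix multiplication.
P = [[0.4900, 0.5100], [0.3200, 0.6800]]
After raising P to the power 3:
P^3(0,0) = 0.3886

0.3886


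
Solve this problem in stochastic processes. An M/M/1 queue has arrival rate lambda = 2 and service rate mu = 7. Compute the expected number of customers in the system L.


rho = 2/7 = 0.2857
L = rho/(1-rho)
= 0.2857/0.7143
= 0.4000

0.4000


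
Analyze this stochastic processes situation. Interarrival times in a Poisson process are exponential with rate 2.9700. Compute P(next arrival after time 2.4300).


P(X > t) = exp(-lambda * t)
= exp(-2.9700 * 2.4300)
= exp(-7.2171) = 7.3393e-04

7.3393e-04


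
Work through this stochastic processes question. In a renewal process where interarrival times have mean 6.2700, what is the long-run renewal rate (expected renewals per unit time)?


Long-run renewal rate = 1/E(X)
= 1/6.2700
= 0.1595

0.1595


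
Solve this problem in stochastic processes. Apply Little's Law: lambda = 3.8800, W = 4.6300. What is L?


Little's Law: L = lambda * W
= 3.8800 * 4.6300
= 17.9644

17.9644


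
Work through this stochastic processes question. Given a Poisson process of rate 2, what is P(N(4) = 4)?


P(N(t)=k) = (lambda*t)^k * exp(-lambda*t) / k!
lambda*t = 8
= 8^4 * exp(-8) / 4!
= 4096 * 3.3546e-04 / 24
= 0.0573

0.0573


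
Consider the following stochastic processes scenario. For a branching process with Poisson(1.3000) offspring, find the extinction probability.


Since mu = 1.3000 > 1, extinction prob q < 1.
Solve s = exp(mu*(s-1)) iteratively.
q = 0.5770

0.5770


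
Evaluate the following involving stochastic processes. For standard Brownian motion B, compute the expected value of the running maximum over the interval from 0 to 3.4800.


E(max B(s)) = sqrt(2t/pi)
= sqrt(2*3.4800/pi)
= sqrt(2.2154)
= 1.4884

1.4884


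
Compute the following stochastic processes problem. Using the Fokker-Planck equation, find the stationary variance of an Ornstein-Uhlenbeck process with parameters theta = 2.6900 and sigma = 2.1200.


Stationary variance = sigma^2 / (2*theta)
= 2.1200^2 / (2*2.6900)
= 4.4944 / 5.3800
= 0.8354

0.8354


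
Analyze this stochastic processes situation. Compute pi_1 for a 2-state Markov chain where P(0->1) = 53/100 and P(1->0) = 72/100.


Stationary distribution: pi_0 = p10/(p01+p10), pi_1 = p01/(p01+p10)
p01 = 0.5300, p10 = 0.7200
pi_1 = 0.4240

0.4240


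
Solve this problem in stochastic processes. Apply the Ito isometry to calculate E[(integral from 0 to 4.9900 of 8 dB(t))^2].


By Ito isometry: E[(int f dB)^2] = int f^2 dt
= 8^2 * 4.9900
= 64 * 4.9900 = 319.3600

319.3600


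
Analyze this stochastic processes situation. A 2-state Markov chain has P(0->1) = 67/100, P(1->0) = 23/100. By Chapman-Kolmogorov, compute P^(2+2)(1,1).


P^4 = P^2 * P^2
Computing via matrix multiplication of the transition matrix.
Entry (1,1) of P^4 = 0.7445

0.7445


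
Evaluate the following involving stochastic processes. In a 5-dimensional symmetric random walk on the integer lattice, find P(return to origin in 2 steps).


P(return in 2 steps) = P(reverse first step) = 1/(2d)
= 1/10
= 0.1000

0.1000


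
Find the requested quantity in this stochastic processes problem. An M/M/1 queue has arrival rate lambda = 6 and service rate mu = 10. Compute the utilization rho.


rho = lambda/mu
= 6/10
= 0.6000

0.6000


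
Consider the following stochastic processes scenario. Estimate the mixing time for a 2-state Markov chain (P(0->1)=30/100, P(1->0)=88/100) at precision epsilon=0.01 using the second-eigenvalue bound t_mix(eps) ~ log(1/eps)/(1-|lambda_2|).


lambda_2 = |1 - p01 - p10| = |1 - 0.3000 - 0.8800| = 0.1800
t_mix ~ log(1/eps)/(1 - |lambda_2|)
= log(100)/(1 - 0.1800) = 4.6052/0.8200
= 5.6161

5.6161


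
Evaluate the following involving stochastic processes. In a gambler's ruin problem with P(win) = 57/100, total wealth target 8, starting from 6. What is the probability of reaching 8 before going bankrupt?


Gambler's ruin formula:
r = q/p = 0.4300/0.5700 = 0.7544
P(win) = (1 - r^i)/(1 - r^N)
= (1 - 0.7544^6)/(1 - 0.7544^8)
= 0.9113

0.9113


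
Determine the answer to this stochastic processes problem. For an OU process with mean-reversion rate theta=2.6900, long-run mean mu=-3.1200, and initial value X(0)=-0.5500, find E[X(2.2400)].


E[X(t)] = mu + (X(0) - mu)*exp(-theta*t)
= -3.1200 + (-0.5500 - -3.1200)*exp(-2.6900*2.2400)
= -3.1200 + 2.5700 * 0.0024
= -3.1138

-3.1138


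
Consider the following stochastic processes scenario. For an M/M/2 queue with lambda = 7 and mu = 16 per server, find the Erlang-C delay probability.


a = lambda/mu = 0.4375
rho = a/c = 0.2188
Erlang-C formula applied:
C(c,a) = 0.0785

0.0785


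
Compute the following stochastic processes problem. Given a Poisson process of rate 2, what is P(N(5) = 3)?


P(N(t)=k) = (lambda*t)^k * exp(-lambda*t) / k!
lambda*t = 10
= 10^3 * exp(-10) / 3!
= 1000 * 4.5400e-05 / 6
= 0.0076

0.0076


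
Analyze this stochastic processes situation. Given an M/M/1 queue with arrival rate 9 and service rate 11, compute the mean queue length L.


rho = 9/11 = 0.8182
L = rho/(1-rho)
= 0.8182/0.1818
= 4.5000

4.5000


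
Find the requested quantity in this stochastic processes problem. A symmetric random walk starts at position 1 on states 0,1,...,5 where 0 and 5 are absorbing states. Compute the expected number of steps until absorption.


For symmetric RW on 0,...,N with absorbing barriers, E(i) = i*(N-i)
E(1) = 1 * 4 = 4

4


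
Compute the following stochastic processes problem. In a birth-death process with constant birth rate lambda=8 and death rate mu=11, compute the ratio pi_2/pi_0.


For birth-death process, pi_n/pi_0 = (lambda/mu)^n
= (8/11)^2
= 0.5289

0.5289


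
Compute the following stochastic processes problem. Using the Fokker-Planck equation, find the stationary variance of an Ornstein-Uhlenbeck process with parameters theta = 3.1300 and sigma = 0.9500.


Stationary variance = sigma^2 / (2*theta)
= 0.9500^2 / (2*3.1300)
= 0.9025 / 6.2600
= 0.1442

0.1442


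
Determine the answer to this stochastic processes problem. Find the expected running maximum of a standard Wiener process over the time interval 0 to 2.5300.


E(max B(s)) = sqrt(2t/pi)
= sqrt(2*2.5300/pi)
= sqrt(1.6106)
= 1.2691

1.2691


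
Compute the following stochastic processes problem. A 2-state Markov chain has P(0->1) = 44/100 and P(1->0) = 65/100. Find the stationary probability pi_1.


Stationary distribution: pi_0 = p10/(p01+p10), pi_1 = p01/(p01+p10)
p01 = 0.4400, p10 = 0.6500
pi_1 = 0.4037

0.4037


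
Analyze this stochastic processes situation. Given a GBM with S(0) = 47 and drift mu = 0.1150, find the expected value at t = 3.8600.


E[S(t)] = S(0) * exp(mu * t)
= 47 * exp(0.1150 * 3.8600)
= 47 * 1.5588
= 73.2624

73.2624


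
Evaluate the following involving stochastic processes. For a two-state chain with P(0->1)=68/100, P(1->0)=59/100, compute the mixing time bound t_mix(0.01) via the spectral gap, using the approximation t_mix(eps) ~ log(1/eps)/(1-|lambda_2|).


lambda_2 = |1 - p01 - p10| = |1 - 0.6800 - 0.5900| = 0.2700
t_mix ~ log(1/eps)/(1 - |lambda_2|)
= log(100)/(1 - 0.2700) = 4.6052/0.7300
= 6.3085

6.3085


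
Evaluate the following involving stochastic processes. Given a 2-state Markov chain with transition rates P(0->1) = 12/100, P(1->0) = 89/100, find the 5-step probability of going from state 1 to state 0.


Computing P^5 by matrix multiplication.
P = [[0.8800, 0.1200], [0.8900, 0.1100]]
After raising P to the power 5:
P^5(1,0) = 0.8812

0.8812


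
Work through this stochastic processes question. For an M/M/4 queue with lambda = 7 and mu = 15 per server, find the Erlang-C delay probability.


a = lambda/mu = 0.4667
rho = a/c = 0.1167
Erlang-C formula applied:
C(c,a) = 0.0014

0.0014


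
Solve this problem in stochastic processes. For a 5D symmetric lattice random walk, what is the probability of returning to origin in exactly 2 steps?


P(return in 2 steps) = P(reverse first step) = 1/(2d)
= 1/10
= 0.1000

0.1000


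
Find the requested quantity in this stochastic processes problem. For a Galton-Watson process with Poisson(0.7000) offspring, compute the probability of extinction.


Since mu = 0.7000 <= 1, extinction probability = 1.

1.0000


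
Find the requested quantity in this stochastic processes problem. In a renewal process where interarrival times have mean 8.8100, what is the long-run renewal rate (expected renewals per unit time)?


Long-run renewal rate = 1/E(X)
= 1/8.8100
= 0.1135

0.1135


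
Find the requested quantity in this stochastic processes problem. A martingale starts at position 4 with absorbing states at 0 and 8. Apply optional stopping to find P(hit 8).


By optional stopping theorem: E(M at tau) = M(0) = 4
P(hit 8)*8 + P(hit 0)*0 = 4
P(hit 8) = (4 - 0)/(8 - 0) = 1/2 = 0.5000

0.5000


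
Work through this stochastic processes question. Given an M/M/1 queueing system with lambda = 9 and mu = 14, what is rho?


rho = lambda/mu
= 9/14
= 0.6429

0.6429


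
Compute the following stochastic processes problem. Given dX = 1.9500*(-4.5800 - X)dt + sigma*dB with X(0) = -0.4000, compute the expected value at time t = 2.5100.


E[X(t)] = mu + (X(0) - mu)*exp(-theta*t)
= -4.5800 + (-0.4000 - -4.5800)*exp(-1.9500*2.5100)
= -4.5800 + 4.1800 * 0.0075
= -4.5487

-4.5487


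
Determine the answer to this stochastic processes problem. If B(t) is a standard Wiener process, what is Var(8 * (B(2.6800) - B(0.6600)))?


Var(alpha*(B(t)-B(s))) = alpha^2 * (t-s)
= 8^2 * (2.6800 - 0.6600)
= 64 * 2.0200
= 129.2800

129.2800


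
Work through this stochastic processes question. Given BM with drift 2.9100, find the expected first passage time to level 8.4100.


Expected first passage time = a/mu
= 8.4100/2.9100
= 2.8900

2.8900


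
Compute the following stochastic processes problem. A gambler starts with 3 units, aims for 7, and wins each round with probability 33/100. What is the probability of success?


Gambler's ruin formula:
r = q/p = 0.6700/0.3300 = 2.0303
P(win) = (1 - r^i)/(1 - r^N)
= (1 - 2.0303^3)/(1 - 2.0303^7)
= 0.0522

0.0522


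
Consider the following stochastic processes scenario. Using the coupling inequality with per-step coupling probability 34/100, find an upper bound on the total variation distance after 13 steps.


TV distance bound <= (1-delta)^n
= (1 - 0.3400)^13
= 0.6600^13
= 0.0045

0.0045


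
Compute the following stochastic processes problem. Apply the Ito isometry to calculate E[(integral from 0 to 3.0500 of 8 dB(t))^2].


By Ito isometry: E[(int f dB)^2] = int f^2 dt
= 8^2 * 3.0500
= 64 * 3.0500 = 195.2000

195.2000


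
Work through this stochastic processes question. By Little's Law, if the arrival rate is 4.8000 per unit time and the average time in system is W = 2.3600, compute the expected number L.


Little's Law: L = lambda * W
= 4.8000 * 2.3600
= 11.3280

11.3280


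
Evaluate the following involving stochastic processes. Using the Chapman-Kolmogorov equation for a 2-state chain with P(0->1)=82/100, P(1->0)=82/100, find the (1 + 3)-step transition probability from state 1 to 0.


P^4 = P^1 * P^3
Computing via matrix multiplication of the transition matrix.
Entry (1,0) of P^4 = 0.4161

0.4161


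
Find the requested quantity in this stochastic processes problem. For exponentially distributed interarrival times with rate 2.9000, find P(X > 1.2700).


P(X > t) = exp(-lambda * t)
= exp(-2.9000 * 1.2700)
= exp(-3.6830) = 0.0251

0.0251


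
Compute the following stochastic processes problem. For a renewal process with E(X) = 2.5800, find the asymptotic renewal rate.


Long-run renewal rate = 1/E(X)
= 1/2.5800
= 0.3876

0.3876


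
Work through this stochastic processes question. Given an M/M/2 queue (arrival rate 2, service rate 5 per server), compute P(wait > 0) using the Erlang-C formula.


a = lambda/mu = 0.4000
rho = a/c = 0.2000
Erlang-C formula applied:
C(c,a) = 0.0667

0.0667


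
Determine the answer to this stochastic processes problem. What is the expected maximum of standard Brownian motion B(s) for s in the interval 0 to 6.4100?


E(max B(s)) = sqrt(2t/pi)
= sqrt(2*6.4100/pi)
= sqrt(4.0807)
= 2.0201

2.0201


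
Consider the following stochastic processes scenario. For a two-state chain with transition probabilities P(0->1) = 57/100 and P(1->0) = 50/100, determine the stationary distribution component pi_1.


Stationary distribution: pi_0 = p10/(p01+p10), pi_1 = p01/(p01+p10)
p01 = 0.5700, p10 = 0.5000
pi_1 = 0.5327

0.5327


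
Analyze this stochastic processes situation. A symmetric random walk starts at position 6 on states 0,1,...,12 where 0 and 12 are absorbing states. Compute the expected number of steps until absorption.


For symmetric RW on 0,...,N with absorbing barriers, E(i) = i*(N-i)
E(6) = 6 * 6 = 36

36


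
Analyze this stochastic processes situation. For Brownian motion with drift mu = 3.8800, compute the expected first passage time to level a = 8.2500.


Expected first passage time = a/mu
= 8.2500/3.8800
= 2.1263

2.1263


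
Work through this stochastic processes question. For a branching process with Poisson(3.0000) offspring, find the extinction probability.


Since mu = 3.0000 > 1, extinction prob q < 1.
Solve s = exp(mu*(s-1)) iteratively.
q = 0.0595

0.0595


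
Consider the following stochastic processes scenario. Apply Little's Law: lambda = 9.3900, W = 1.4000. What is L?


Little's Law: L = lambda * W
= 9.3900 * 1.4000
= 13.1460

13.1460


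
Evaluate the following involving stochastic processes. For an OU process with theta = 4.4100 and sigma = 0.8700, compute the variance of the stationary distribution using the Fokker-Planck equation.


Stationary variance = sigma^2 / (2*theta)
= 0.8700^2 / (2*4.4100)
= 0.7569 / 8.8200
= 0.0858

0.0858


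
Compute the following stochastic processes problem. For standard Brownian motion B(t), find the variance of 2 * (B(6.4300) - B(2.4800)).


Var(alpha*(B(t)-B(s))) = alpha^2 * (t-s)
= 2^2 * (6.4300 - 2.4800)
= 4 * 3.9500
= 15.8000

15.8000


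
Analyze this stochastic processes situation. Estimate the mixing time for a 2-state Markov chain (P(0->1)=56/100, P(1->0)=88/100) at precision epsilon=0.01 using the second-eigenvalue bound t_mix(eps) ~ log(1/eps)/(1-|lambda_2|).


lambda_2 = |1 - p01 - p10| = |1 - 0.5600 - 0.8800| = 0.4400
t_mix ~ log(1/eps)/(1 - |lambda_2|)
= log(100)/(1 - 0.4400) = 4.6052/0.5600
= 8.2235

8.2235


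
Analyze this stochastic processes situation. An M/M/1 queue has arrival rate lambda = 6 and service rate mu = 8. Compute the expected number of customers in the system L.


rho = 6/8 = 0.7500
L = rho/(1-rho)
= 0.7500/0.2500
= 3.0000

3.0000


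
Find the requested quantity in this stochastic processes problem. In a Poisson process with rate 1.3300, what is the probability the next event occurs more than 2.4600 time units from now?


P(X > t) = exp(-lambda * t)
= exp(-1.3300 * 2.4600)
= exp(-3.2718) = 0.0379

0.0379


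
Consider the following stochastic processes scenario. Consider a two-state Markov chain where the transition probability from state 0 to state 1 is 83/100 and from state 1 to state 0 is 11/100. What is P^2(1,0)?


Computing P^2 by matrix multiplication.
P = [[0.1700, 0.8300], [0.1100, 0.8900]]
After raising P to the power 2:
P^2(1,0) = 0.1166

0.1166


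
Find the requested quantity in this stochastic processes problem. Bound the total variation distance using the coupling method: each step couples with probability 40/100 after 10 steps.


TV distance bound <= (1-delta)^n
= (1 - 0.4000)^10
= 0.6000^10
= 0.0060

0.0060


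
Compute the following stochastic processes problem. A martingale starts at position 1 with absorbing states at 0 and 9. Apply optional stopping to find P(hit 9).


By optional stopping theorem: E(M at tau) = M(0) = 1
P(hit 9)*9 + P(hit 0)*0 = 1
P(hit 9) = (1 - 0)/(9 - 0) = 1/9 = 0.1111

0.1111


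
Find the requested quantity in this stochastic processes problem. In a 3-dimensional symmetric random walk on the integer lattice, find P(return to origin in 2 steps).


P(return in 2 steps) = P(reverse first step) = 1/(2d)
= 1/6
= 0.1667

0.1667


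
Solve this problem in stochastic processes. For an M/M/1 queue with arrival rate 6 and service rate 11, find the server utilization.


rho = lambda/mu
= 6/11
= 0.5455

0.5455


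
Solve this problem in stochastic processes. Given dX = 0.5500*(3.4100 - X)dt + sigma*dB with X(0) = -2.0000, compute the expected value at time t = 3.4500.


E[X(t)] = mu + (X(0) - mu)*exp(-theta*t)
= 3.4100 + (-2.0000 - 3.4100)*exp(-0.5500*3.4500)
= 3.4100 + -5.4100 * 0.1499
= 2.5988

2.5988


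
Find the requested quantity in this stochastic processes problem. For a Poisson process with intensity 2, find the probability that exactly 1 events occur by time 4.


P(N(t)=k) = (lambda*t)^k * exp(-lambda*t) / k!
lambda*t = 8
= 8^1 * exp(-8) / 1!
= 8 * 3.3546e-04 / 1
= 0.0027

0.0027


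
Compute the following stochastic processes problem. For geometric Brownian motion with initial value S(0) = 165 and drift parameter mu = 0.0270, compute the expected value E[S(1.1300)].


E[S(t)] = S(0) * exp(mu * t)
= 165 * exp(0.0270 * 1.1300)
= 165 * 1.0310
= 170.1117

170.1117


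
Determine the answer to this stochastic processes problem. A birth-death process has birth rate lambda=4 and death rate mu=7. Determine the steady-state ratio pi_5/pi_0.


For birth-death process, pi_n/pi_0 = (lambda/mu)^n
= (4/7)^5
= 0.0609

0.0609


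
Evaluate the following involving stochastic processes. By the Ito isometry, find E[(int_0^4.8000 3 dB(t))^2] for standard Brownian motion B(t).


By Ito isometry: E[(int f dB)^2] = int f^2 dt
= 3^2 * 4.8000
= 9 * 4.8000 = 43.2000

43.2000


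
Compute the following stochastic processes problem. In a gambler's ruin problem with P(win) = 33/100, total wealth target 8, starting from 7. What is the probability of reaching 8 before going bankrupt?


Gambler's ruin formula:
r = q/p = 0.6700/0.3300 = 2.0303
P(win) = (1 - r^i)/(1 - r^N)
= (1 - 2.0303^7)/(1 - 2.0303^8)
= 0.4908

0.4908


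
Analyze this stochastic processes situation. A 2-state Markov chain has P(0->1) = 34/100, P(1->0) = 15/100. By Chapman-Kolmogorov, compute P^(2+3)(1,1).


P^5 = P^2 * P^3
Computing via matrix multiplication of the transition matrix.
Entry (1,1) of P^5 = 0.7044

0.7044


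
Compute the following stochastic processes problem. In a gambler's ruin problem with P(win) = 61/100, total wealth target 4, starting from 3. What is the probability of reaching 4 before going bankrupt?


Gambler's ruin formula:
r = q/p = 0.3900/0.6100 = 0.6393
P(win) = (1 - r^i)/(1 - r^N)
= (1 - 0.6393^3)/(1 - 0.6393^4)
= 0.8868

0.8868


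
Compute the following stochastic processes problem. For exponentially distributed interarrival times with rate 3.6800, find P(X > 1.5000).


P(X > t) = exp(-lambda * t)
= exp(-3.6800 * 1.5000)
= exp(-5.5200) = 0.0040

0.0040


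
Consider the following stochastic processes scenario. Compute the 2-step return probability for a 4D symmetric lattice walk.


P(return in 2 steps) = P(reverse first step) = 1/(2d)
= 1/8
= 0.1250

0.1250


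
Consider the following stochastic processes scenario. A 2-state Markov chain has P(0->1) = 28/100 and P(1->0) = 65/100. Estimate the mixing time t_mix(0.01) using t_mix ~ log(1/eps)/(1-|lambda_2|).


lambda_2 = |1 - p01 - p10| = |1 - 0.2800 - 0.6500| = 0.0700
t_mix ~ log(1/eps)/(1 - |lambda_2|)
= log(100)/(1 - 0.0700) = 4.6052/0.9300
= 4.9518

4.9518


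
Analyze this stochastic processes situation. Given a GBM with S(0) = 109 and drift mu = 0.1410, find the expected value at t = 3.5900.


E[S(t)] = S(0) * exp(mu * t)
= 109 * exp(0.1410 * 3.5900)
= 109 * 1.6590
= 180.8265

180.8265


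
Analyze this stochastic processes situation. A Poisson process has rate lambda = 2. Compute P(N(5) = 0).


P(N(t)=k) = (lambda*t)^k * exp(-lambda*t) / k!
lambda*t = 10
= 10^0 * exp(-10) / 0!
= 1 * 4.5400e-05 / 1
= 4.5400e-05

4.5400e-05


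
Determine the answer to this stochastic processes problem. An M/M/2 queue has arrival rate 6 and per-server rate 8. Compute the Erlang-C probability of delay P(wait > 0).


a = lambda/mu = 0.7500
rho = a/c = 0.3750
Erlang-C formula applied:
C(c,a) = 0.2045

0.2045


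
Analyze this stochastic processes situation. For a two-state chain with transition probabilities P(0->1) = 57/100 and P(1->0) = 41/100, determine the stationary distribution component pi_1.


Stationary distribution: pi_0 = p10/(p01+p10), pi_1 = p01/(p01+p10)
p01 = 0.5700, p10 = 0.4100
pi_1 = 0.5816

0.5816


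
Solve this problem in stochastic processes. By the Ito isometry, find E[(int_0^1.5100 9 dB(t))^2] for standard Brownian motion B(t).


By Ito isometry: E[(int f dB)^2] = int f^2 dt
= 9^2 * 1.5100
= 81 * 1.5100 = 122.3100

122.3100


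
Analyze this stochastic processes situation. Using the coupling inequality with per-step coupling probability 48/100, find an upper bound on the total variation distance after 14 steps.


TV distance bound <= (1-delta)^n
= (1 - 0.4800)^14
= 0.5200^14
= 1.0569e-04

1.0569e-04


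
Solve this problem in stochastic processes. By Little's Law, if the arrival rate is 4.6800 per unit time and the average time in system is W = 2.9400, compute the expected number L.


Little's Law: L = lambda * W
= 4.6800 * 2.9400
= 13.7592

13.7592


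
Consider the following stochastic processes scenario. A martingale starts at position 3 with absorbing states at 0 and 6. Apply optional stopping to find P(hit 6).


By optional stopping theorem: E(M at tau) = M(0) = 3
P(hit 6)*6 + P(hit 0)*0 = 3
P(hit 6) = (3 - 0)/(6 - 0) = 1/2 = 0.5000

0.5000


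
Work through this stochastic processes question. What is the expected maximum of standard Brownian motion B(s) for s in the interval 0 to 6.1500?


E(max B(s)) = sqrt(2t/pi)
= sqrt(2*6.1500/pi)
= sqrt(3.9152)
= 1.9787

1.9787


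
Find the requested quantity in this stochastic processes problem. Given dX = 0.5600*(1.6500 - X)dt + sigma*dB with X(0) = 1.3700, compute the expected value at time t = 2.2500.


E[X(t)] = mu + (X(0) - mu)*exp(-theta*t)
= 1.6500 + (1.3700 - 1.6500)*exp(-0.5600*2.2500)
= 1.6500 + -0.2800 * 0.2837
= 1.5706

1.5706


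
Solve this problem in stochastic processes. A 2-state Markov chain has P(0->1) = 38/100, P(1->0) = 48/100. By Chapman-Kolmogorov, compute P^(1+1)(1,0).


P^2 = P^1 * P^1
Computing via matrix multiplication of the transition matrix.
Entry (1,0) of P^2 = 0.5472

0.5472


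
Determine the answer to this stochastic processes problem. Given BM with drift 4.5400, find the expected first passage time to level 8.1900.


Expected first passage time = a/mu
= 8.1900/4.5400
= 1.8040

1.8040


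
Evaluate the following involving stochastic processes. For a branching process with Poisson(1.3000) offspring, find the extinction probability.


Since mu = 1.3000 > 1, extinction prob q < 1.
Solve s = exp(mu*(s-1)) iteratively.
q = 0.5770

0.5770


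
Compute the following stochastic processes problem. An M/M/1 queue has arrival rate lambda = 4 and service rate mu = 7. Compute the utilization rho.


rho = lambda/mu
= 4/7
= 0.5714

0.5714


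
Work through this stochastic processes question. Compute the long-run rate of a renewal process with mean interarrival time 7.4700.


Long-run renewal rate = 1/E(X)
= 1/7.4700
= 0.1339

0.1339


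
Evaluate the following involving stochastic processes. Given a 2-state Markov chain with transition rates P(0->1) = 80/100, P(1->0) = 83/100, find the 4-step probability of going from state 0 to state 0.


Computing P^4 by matrix multiplication.
P = [[0.2000, 0.8000], [0.8300, 0.1700]]
After raising P to the power 4:
P^4(0,0) = 0.5865

0.5865


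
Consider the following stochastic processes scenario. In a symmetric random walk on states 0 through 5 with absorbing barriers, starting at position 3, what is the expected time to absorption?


For symmetric RW on 0,...,N with absorbing barriers, E(i) = i*(N-i)
E(3) = 3 * 2 = 6

6


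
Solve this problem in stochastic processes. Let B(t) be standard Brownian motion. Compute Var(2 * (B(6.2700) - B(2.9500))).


Var(alpha*(B(t)-B(s))) = alpha^2 * (t-s)
= 2^2 * (6.2700 - 2.9500)
= 4 * 3.3200
= 13.2800

13.2800


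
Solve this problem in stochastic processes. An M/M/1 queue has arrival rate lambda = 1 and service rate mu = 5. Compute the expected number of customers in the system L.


rho = 1/5 = 0.2000
L = rho/(1-rho)
= 0.2000/0.8000
= 0.2500

0.2500


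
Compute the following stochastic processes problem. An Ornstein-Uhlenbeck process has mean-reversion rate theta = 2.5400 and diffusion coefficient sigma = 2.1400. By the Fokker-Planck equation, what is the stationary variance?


Stationary variance = sigma^2 / (2*theta)
= 2.1400^2 / (2*2.5400)
= 4.5796 / 5.0800
= 0.9015

0.9015


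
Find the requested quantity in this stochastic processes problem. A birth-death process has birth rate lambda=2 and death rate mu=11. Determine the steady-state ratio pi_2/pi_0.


For birth-death process, pi_n/pi_0 = (lambda/mu)^n
= (2/11)^2
= 0.0331

0.0331


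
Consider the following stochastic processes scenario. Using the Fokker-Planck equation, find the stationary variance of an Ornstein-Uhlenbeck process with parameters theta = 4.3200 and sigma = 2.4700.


Stationary variance = sigma^2 / (2*theta)
= 2.4700^2 / (2*4.3200)
= 6.1009 / 8.6400
= 0.7061

0.7061


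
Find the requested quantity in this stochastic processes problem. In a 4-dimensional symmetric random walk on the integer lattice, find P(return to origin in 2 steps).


P(return in 2 steps) = P(reverse first step) = 1/(2d)
= 1/8
= 0.1250

0.1250


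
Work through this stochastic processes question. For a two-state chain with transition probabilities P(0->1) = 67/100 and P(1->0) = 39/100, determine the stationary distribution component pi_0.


Stationary distribution: pi_0 = p10/(p01+p10), pi_1 = p01/(p01+p10)
p01 = 0.6700, p10 = 0.3900
pi_0 = 0.3679

0.3679


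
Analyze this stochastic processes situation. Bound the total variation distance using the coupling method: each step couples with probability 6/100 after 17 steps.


TV distance bound <= (1-delta)^n
= (1 - 0.0600)^17
= 0.9400^17
= 0.3493

0.3493


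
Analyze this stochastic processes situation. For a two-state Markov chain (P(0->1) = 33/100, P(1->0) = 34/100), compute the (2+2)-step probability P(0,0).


P^4 = P^2 * P^2
Computing via matrix multiplication of the transition matrix.
Entry (0,0) of P^4 = 0.5133

0.5133


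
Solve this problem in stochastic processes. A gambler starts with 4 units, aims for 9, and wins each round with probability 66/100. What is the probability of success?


Gambler's ruin formula:
r = q/p = 0.3400/0.6600 = 0.5152
P(win) = (1 - r^i)/(1 - r^N)
= (1 - 0.5152^4)/(1 - 0.5152^9)
= 0.9320

0.9320


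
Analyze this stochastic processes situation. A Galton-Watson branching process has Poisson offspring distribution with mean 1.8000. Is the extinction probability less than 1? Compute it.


Since mu = 1.8000 > 1, extinction prob q < 1.
Solve s = exp(mu*(s-1)) iteratively.
q = 0.2676

0.2676


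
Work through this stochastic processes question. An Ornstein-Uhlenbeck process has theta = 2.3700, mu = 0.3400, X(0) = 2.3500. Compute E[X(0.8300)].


E[X(t)] = mu + (X(0) - mu)*exp(-theta*t)
= 0.3400 + (2.3500 - 0.3400)*exp(-2.3700*0.8300)
= 0.3400 + 2.0100 * 0.1399
= 0.6211

0.6211


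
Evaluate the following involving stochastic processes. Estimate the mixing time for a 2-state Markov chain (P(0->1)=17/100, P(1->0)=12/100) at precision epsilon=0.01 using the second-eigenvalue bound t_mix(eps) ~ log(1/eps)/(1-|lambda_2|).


lambda_2 = |1 - p01 - p10| = |1 - 0.1700 - 0.1200| = 0.7100
t_mix ~ log(1/eps)/(1 - |lambda_2|)
= log(100)/(1 - 0.7100) = 4.6052/0.2900
= 15.8799

15.8799


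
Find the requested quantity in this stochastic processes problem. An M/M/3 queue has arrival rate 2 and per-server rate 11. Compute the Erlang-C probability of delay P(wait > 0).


a = lambda/mu = 0.1818
rho = a/c = 0.0606
Erlang-C formula applied:
C(c,a) = 8.8909e-04

8.8909e-04


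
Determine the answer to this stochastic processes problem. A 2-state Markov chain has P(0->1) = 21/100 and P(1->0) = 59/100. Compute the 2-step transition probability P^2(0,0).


Computing P^2 by matrix multiplication.
P = [[0.7900, 0.2100], [0.5900, 0.4100]]
After raising P to the power 2:
P^2(0,0) = 0.7480

0.7480


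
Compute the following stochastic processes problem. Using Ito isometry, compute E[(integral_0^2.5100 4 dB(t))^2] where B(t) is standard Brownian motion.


By Ito isometry: E[(int f dB)^2] = int f^2 dt
= 4^2 * 2.5100
= 16 * 2.5100 = 40.1600

40.1600


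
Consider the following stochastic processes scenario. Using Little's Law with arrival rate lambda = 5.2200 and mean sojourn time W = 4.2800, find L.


Little's Law: L = lambda * W
= 5.2200 * 4.2800
= 22.3416

22.3416


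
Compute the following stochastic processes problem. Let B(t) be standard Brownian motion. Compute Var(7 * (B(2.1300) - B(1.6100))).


Var(alpha*(B(t)-B(s))) = alpha^2 * (t-s)
= 7^2 * (2.1300 - 1.6100)
= 49 * 0.5200
= 25.4800

25.4800


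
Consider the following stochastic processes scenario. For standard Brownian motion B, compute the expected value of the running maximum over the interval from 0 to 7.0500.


E(max B(s)) = sqrt(2t/pi)
= sqrt(2*7.0500/pi)
= sqrt(4.4882)
= 2.1185

2.1185


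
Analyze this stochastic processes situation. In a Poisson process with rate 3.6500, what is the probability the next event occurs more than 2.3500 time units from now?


P(X > t) = exp(-lambda * t)
= exp(-3.6500 * 2.3500)
= exp(-8.5775) = 1.8830e-04

1.8830e-04


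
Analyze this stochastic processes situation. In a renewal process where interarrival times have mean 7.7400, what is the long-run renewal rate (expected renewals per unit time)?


Long-run renewal rate = 1/E(X)
= 1/7.7400
= 0.1292

0.1292


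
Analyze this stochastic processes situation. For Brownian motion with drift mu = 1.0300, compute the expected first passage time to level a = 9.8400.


Expected first passage time = a/mu
= 9.8400/1.0300
= 9.5534

9.5534


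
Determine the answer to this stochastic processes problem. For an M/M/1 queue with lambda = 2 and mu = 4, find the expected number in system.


rho = 2/4 = 0.5000
L = rho/(1-rho)
= 0.5000/0.5000
= 1.0000

1.0000


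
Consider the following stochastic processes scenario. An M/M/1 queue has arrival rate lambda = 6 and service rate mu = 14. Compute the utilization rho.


rho = lambda/mu
= 6/14
= 0.4286

0.4286


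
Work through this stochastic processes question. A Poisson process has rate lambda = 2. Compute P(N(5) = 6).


P(N(t)=k) = (lambda*t)^k * exp(-lambda*t) / k!
lambda*t = 10
= 10^6 * exp(-10) / 6!
= 1000000 * 4.5400e-05 / 720
= 0.0631

0.0631


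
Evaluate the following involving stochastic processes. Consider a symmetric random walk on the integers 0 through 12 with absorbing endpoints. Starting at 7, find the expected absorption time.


For symmetric RW on 0,...,N with absorbing barriers, E(i) = i*(N-i)
E(7) = 7 * 5 = 35

35


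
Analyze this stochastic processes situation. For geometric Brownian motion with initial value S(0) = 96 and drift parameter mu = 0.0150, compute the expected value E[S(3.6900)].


E[S(t)] = S(0) * exp(mu * t)
= 96 * exp(0.0150 * 3.6900)
= 96 * 1.0569
= 101.4634

101.4634


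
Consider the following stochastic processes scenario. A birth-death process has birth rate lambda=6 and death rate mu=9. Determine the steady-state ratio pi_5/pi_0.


For birth-death process, pi_n/pi_0 = (lambda/mu)^n
= (6/9)^5
= 0.1317

0.1317


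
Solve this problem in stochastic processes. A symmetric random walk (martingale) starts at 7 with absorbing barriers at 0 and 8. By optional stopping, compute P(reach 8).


By optional stopping theorem: E(M at tau) = M(0) = 7
P(hit 8)*8 + P(hit 0)*0 = 7
P(hit 8) = (7 - 0)/(8 - 0) = 7/8 = 0.8750

0.8750


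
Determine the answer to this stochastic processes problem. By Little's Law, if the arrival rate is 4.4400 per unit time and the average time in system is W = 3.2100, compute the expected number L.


Little's Law: L = lambda * W
= 4.4400 * 3.2100
= 14.2524

14.2524


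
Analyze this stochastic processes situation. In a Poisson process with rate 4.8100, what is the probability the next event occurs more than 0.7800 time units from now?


P(X > t) = exp(-lambda * t)
= exp(-4.8100 * 0.7800)
= exp(-3.7518) = 0.0235

0.0235


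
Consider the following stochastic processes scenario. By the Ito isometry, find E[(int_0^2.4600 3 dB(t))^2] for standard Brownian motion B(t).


By Ito isometry: E[(int f dB)^2] = int f^2 dt
= 3^2 * 2.4600
= 9 * 2.4600 = 22.1400

22.1400


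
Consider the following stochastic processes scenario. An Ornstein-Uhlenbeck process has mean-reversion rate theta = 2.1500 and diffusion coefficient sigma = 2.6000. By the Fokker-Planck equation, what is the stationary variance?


Stationary variance = sigma^2 / (2*theta)
= 2.6000^2 / (2*2.1500)
= 6.7600 / 4.3000
= 1.5721

1.5721


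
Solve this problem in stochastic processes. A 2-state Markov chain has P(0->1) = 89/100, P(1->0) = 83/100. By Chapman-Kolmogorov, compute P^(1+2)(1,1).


P^3 = P^1 * P^2
Computing via matrix multiplication of the transition matrix.
Entry (1,1) of P^3 = 0.3373

0.3373


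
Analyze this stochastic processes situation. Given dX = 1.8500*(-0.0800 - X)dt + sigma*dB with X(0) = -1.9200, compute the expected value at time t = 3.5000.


E[X(t)] = mu + (X(0) - mu)*exp(-theta*t)
= -0.0800 + (-1.9200 - -0.0800)*exp(-1.8500*3.5000)
= -0.0800 + -1.8400 * 0.0015
= -0.0828

-0.0828


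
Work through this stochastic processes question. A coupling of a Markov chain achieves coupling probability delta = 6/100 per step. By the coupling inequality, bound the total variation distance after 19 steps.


TV distance bound <= (1-delta)^n
= (1 - 0.0600)^19
= 0.9400^19
= 0.3086

0.3086


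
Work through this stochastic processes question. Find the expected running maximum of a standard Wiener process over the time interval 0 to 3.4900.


E(max B(s)) = sqrt(2t/pi)
= sqrt(2*3.4900/pi)
= sqrt(2.2218)
= 1.4906

1.4906


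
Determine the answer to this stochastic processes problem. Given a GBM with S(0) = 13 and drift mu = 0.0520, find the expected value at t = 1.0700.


E[S(t)] = S(0) * exp(mu * t)
= 13 * exp(0.0520 * 1.0700)
= 13 * 1.0572
= 13.7438

13.7438
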